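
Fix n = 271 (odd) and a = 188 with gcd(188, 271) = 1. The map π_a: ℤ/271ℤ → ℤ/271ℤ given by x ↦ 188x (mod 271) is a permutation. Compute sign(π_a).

Trace 13: π^k(13) = [13, 5, 127, 28, 115, 211, 102] for k=0..6.
6 cycles of lengths [54, 54, 54, 54, 54, 1].
271 − 6 = 265 transpositions; sign(π) = (−1)^265 = -1.
Check: (188/271) = -1 by Zolotarev.

-1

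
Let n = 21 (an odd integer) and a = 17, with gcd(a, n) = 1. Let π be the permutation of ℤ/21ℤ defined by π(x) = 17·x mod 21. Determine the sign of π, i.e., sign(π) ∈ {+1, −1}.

+1

Start at x=4: 4 → 5 → 1 → 17 → 16 → 20 → 4 (one orbit).
The orbit structure of x ↦ 17x mod 21: 5 orbits of sizes [6, 6, 6, 2, 1].
n − c = 21 − 5 = 16; sign = (−1)^16 = +1.
Via Zolotarev, sign(π_{17}) = (17|21) = +1.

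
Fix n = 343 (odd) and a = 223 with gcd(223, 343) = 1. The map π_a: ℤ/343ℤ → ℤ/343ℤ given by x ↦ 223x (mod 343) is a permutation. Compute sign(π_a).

Orbit of 272 under x↦223x: [272, 288, 83, 330, 188, 78, 244]… (length divides ord_343(223)).
10 cycles of lengths [98, 98, 98, 14, 14, 14, 2, 2, 2, 1].
10 cycles on 343: each ℓ→(−1)^(ℓ−1), product (−1)^333 = -1.
Check: (223/343) = -1 by Zolotarev.

-1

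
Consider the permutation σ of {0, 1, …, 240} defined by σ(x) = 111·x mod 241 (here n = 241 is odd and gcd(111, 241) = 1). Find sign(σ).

-1

Orbit of 240 under x↦111x: [240, 130, 211, 44, 64, 115, 233]… (length divides ord_241(111)).
Cycle type of π: 16×15 + 1; total 16 cycles.
sign(π) = (−1)^{n − #cycles} = (−1)^{241−16} = (−1)^225 = -1.
The Jacobi symbol (111|241) = -1 (Zolotarev) agrees.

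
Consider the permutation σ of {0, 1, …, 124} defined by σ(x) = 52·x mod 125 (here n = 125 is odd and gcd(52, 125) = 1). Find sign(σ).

-1

Orbit of 33 under x↦52x: [33, 91, 107, 64, 78, 56, 37]… (length divides ord_125(52)).
Cycle lengths of π_52 on ℤ/125ℤ: [100, 20, 4, 1]; 4 cycles in total.
n − c = 125 − 4 = 121; sign = (−1)^121 = -1.
The Jacobi symbol (52|125) = -1 (Zolotarev) agrees.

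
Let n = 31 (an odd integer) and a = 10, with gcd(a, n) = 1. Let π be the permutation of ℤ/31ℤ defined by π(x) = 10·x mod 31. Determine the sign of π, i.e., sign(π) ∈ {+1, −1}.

Trace 4: π^k(4) = [4, 9, 28, 1, 10, 7, 8] for k=0..6.
Cycle lengths of π_10 on ℤ/31ℤ: [15, 15, 1]; 3 cycles in total.
sign(π) = (−1)^{n − #cycles} = (−1)^{31−3} = (−1)^28 = +1.
Zolotarev: (10|31) = +1, matching the cycle-count sign.

+1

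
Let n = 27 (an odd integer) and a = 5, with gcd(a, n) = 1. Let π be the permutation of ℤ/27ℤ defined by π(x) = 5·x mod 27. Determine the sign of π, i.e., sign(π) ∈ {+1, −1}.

Trace 14: π^k(14) = [14, 16, 26, 22, 2, 10, 23] for k=0..6.
4 cycles of lengths [18, 6, 2, 1].
sign(π) = (−1)^{n − #cycles} = (−1)^{27−4} = (−1)^23 = -1.
Zolotarev: (5|27) = -1, matching the cycle-count sign.

-1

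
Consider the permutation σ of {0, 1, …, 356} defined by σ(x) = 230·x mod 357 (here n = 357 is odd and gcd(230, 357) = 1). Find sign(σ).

Orbit of 230 under x↦230x: [230, 64, 83, 169, 314, 106, 104]… (length divides ord_357(230)).
π_230 has 53 disjoint cycles with lengths [8, 8, 8, 8, 8, 8, 8, 8, 8, 8, 8, 8, 8, 8, 8, 8, 8, 8, 8, 8, 8, 8, 8, 8, 8, 8, 8, 8, 8, 8, 8, 8, 8, 8, 8, 8, 8, 8, 8, 8, 8, 8, 2, 2, 2, 2, 2, 2, 2, 2, 2, 2, 1] on {0,…,356}.
53 cycles on 357: each ℓ→(−1)^(ℓ−1), product (−1)^304 = +1.
Zolotarev: (230|357) = +1, matching the cycle-count sign.

+1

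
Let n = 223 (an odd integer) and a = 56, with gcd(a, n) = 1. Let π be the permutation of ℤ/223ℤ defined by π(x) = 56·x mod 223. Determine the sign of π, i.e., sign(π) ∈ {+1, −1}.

+1

Orbit of 30 under x↦56x: [30, 119, 197, 105, 82, 132, 33]… (length divides ord_223(56)).
The orbit structure of x ↦ 56x mod 223: 7 orbits of sizes [37, 37, 37, 37, 37, 37, 1].
Σ(ℓ_i−1) = 223−7 = 216; sign = (−1)^216 = +1.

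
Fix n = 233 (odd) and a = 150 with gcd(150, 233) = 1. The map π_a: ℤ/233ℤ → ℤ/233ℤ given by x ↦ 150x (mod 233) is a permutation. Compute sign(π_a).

-1

Start at x=59: 59 → 229 → 99 → 171 → 20 → 204 → 77 → … (one orbit).
Cycle lengths of π_150 on ℤ/233ℤ: [232, 1]; 2 cycles in total.
2 cycles on 233: each ℓ→(−1)^(ℓ−1), product (−1)^231 = -1.
The Jacobi symbol (150|233) = -1 (Zolotarev) agrees.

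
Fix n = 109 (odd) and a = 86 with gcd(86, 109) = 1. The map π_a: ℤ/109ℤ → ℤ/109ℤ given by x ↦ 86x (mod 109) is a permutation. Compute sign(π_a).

Trace 16: π^k(16) = [16, 68, 71, 2, 63, 77, 82] for k=0..6.
Cycle lengths of π_86 on ℤ/109ℤ: [36, 36, 36, 1]; 4 cycles in total.
4 cycles on 109: each ℓ→(−1)^(ℓ−1), product (−1)^105 = -1.
(86|109)_J = -1 (Zolotarev's lemma cross-check).

-1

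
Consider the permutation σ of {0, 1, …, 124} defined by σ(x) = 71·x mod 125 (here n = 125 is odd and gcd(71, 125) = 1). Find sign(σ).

+1

Orbit of 51 under x↦71x: [51, 121, 91, 86, 106, 26, 96]… (length divides ord_125(71)).
Decompose π into cycles: lengths [25, 25, 25, 25, 5, 5, 5, 5, 1, 1, 1, 1, 1] (13 cycles, including the fixed point 0).
Σ(ℓ_i−1) = 125−13 = 112; sign = (−1)^112 = +1.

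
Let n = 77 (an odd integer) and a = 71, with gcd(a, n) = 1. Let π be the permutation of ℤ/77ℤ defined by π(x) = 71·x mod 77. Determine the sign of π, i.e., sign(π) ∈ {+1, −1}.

+1

Trace 15: π^k(15) = [15, 64, 1, 71, 36] for k=0..4.
Decompose π into cycles: lengths [5, 5, 5, 5, 5, 5, 5, 5, 5, 5, 5, 5, 5, 5, 1, 1, 1, 1, 1, 1, 1] (21 cycles, including the fixed point 0).
n − c = 77 − 21 = 56; sign = (−1)^56 = +1.
Zolotarev: (71|77) = +1, matching the cycle-count sign.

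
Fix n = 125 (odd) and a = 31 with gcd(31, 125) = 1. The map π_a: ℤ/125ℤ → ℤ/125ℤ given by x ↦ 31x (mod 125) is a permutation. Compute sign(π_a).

Trace 91: π^k(91) = [91, 71, 76, 106, 36, 116, 96] for k=0..6.
π_31 has 13 disjoint cycles with lengths [25, 25, 25, 25, 5, 5, 5, 5, 1, 1, 1, 1, 1] on {0,…,124}.
13 cycles on 125: each ℓ→(−1)^(ℓ−1), product (−1)^112 = +1.

+1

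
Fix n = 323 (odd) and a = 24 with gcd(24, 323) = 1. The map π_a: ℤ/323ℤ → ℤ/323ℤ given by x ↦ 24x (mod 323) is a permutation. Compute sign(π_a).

-1

Orbit of 161 under x↦24x: [161, 311, 35, 194, 134, 309, 310]… (length divides ord_323(24)).
The orbit structure of x ↦ 24x mod 323: 6 orbits of sizes [144, 144, 16, 9, 9, 1].
Σ(ℓ_i−1) = 323−6 = 317; sign = (−1)^317 = -1.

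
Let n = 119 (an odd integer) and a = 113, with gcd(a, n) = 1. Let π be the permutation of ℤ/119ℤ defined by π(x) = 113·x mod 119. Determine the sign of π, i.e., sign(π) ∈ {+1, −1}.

-1

Start at x=78: 78 → 8 → 71 → 50 → 57 → 15 → 29 → … (one orbit).
Decompose π into cycles: lengths [16, 16, 16, 16, 16, 16, 16, 1, 1, 1, 1, 1, 1, 1] (14 cycles, including the fixed point 0).
With 14 cycles on 119 points, sign = (−1)^{119−14} = -1.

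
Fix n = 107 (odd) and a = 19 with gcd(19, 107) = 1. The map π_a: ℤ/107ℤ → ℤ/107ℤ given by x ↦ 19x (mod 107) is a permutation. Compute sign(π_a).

Orbit of 90 under x↦19x: [90, 105, 69, 27, 85, 10, 83]… (length divides ord_107(19)).
Cycle lengths of π_19 on ℤ/107ℤ: [53, 53, 1]; 3 cycles in total.
3 cycles on 107: each ℓ→(−1)^(ℓ−1), product (−1)^104 = +1.
(19|107)_J = +1 (Zolotarev's lemma cross-check).

+1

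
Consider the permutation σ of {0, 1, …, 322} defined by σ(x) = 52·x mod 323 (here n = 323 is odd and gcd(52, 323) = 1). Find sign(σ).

Orbit of 103 under x↦52x: [103, 188, 86, 273, 307, 137, 18]… (length divides ord_323(52)).
Cycle lengths of π_52 on ℤ/323ℤ: [18, 18, 18, 18, 18, 18, 18, 18, 18, 18, 18, 18, 18, 18, 18, 18, 18, 1, 1, 1, 1, 1, 1, 1, 1, 1, 1, 1, 1, 1, 1, 1, 1, 1]; 34 cycles in total.
n − c = 323 − 34 = 289; sign = (−1)^289 = -1.
The Jacobi symbol (52|323) = -1 (Zolotarev) agrees.

-1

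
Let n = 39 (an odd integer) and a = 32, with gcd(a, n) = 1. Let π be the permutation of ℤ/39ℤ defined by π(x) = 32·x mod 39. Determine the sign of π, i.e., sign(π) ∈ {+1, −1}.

+1

Orbit of 4 under x↦32x: [4, 11, 1, 32, 10, 8, 22]… (length divides ord_39(32)).
The orbit structure of x ↦ 32x mod 39: 5 orbits of sizes [12, 12, 12, 2, 1].
Σ(ℓ_i−1) = 39−5 = 34; sign = (−1)^34 = +1.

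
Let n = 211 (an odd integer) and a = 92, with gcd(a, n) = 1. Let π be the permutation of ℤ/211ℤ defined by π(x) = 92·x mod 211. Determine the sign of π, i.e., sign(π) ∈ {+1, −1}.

-1

Start at x=12: 12 → 49 → 77 → 121 → 160 → 161 → 42 → … (one orbit).
Cycle type of π: 210 + 1; total 2 cycles.
211 − 2 = 209 transpositions; sign(π) = (−1)^209 = -1.
(92|211)_J = -1 (Zolotarev's lemma cross-check).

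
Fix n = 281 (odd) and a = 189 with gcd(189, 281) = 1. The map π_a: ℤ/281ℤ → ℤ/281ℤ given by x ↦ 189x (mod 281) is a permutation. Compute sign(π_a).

-1

Trace 65: π^k(65) = [65, 202, 243, 124, 113, 1, 189] for k=0..6.
The orbit structure of x ↦ 189x mod 281: 6 orbits of sizes [56, 56, 56, 56, 56, 1].
6 cycles on 281: each ℓ→(−1)^(ℓ−1), product (−1)^275 = -1.
Zolotarev: (189|281) = -1, matching the cycle-count sign.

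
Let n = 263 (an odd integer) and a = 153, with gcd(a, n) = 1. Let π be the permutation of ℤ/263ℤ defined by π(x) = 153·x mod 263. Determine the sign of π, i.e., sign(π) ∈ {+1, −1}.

+1

Trace 48: π^k(48) = [48, 243, 96, 223, 192, 183, 121] for k=0..6.
Decompose π into cycles: lengths [131, 131, 1] (3 cycles, including the fixed point 0).
Σ(ℓ_i−1) = 263−3 = 260; sign = (−1)^260 = +1.
Zolotarev: (153|263) = +1, matching the cycle-count sign.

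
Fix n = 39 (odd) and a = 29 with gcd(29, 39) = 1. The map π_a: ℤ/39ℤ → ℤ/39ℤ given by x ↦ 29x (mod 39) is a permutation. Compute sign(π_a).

-1

Trace 22: π^k(22) = [22, 14, 16, 35, 1, 29] for k=0..5.
Cycle type of π: 6×4 + 3×4 + 2 + 1; total 10 cycles.
10 cycles on 39: each ℓ→(−1)^(ℓ−1), product (−1)^29 = -1.
The Jacobi symbol (29|39) = -1 (Zolotarev) agrees.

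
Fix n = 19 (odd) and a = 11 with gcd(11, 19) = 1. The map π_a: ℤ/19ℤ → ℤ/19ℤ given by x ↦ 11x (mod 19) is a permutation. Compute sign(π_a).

+1

Orbit of 11 under x↦11x: [11, 7, 1]… (length divides ord_19(11)).
Decompose π into cycles: lengths [3, 3, 3, 3, 3, 3, 1] (7 cycles, including the fixed point 0).
n − c = 19 − 7 = 12; sign = (−1)^12 = +1.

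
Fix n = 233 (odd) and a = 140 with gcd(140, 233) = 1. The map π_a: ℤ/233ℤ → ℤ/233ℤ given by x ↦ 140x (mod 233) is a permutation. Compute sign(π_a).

Orbit of 3 under x↦140x: [3, 187, 84, 110, 22, 51, 150]… (length divides ord_233(140)).
Decompose π into cycles: lengths [232, 1] (2 cycles, including the fixed point 0).
Σ(ℓ_i−1) = 233−2 = 231; sign = (−1)^231 = -1.

-1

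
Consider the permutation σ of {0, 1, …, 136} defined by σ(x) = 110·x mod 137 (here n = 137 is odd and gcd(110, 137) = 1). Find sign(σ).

-1

Trace 74: π^k(74) = [74, 57, 105, 42, 99, 67, 109] for k=0..6.
Cycle lengths of π_110 on ℤ/137ℤ: [136, 1]; 2 cycles in total.
n − c = 137 − 2 = 135; sign = (−1)^135 = -1.
(110|137)_J = -1 (Zolotarev's lemma cross-check).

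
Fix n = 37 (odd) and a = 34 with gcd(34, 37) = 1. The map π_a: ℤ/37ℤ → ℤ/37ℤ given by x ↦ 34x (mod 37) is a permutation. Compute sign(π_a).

Orbit of 12 under x↦34x: [12, 1, 34, 9, 10, 7, 16]… (length divides ord_37(34)).
Cycle lengths of π_34 on ℤ/37ℤ: [9, 9, 9, 9, 1]; 5 cycles in total.
Σ(ℓ_i−1) = 37−5 = 32; sign = (−1)^32 = +1.
Zolotarev: (34|37) = +1, matching the cycle-count sign.

+1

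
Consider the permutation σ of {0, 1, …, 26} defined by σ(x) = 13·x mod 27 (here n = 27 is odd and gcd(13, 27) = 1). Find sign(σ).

+1

Orbit of 25 under x↦13x: [25, 1, 13, 7, 10, 22, 16]… (length divides ord_27(13)).
Cycle type of π: 9×2 + 3×2 + 1×3; total 7 cycles.
Σ(ℓ_i−1) = 27−7 = 20; sign = (−1)^20 = +1.
Via Zolotarev, sign(π_{13}) = (13|27) = +1.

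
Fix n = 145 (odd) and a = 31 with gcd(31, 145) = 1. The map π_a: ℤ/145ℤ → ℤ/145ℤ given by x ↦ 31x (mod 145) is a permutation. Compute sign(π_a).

-1

Start at x=136: 136 → 11 → 51 → 131 → 1 → 31 → 91 → … (one orbit).
10 cycles of lengths [28, 28, 28, 28, 28, 1, 1, 1, 1, 1].
sign(π) = (−1)^{n − #cycles} = (−1)^{145−10} = (−1)^135 = -1.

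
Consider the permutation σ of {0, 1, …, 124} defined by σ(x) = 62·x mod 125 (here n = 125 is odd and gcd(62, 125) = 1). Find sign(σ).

-1

Start at x=2: 2 → 124 → 63 → 31 → 47 → 39 → 43 → … (one orbit).
4 cycles of lengths [100, 20, 4, 1].
125 − 4 = 121 transpositions; sign(π) = (−1)^121 = -1.
Via Zolotarev, sign(π_{62}) = (62|125) = -1.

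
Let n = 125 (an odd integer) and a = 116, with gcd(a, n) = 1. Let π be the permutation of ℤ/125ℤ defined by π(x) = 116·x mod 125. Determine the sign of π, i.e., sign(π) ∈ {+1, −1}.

+1

Start at x=111: 111 → 1 → 116 → 81 → 21 → 61 → 76 → … (one orbit).
The orbit structure of x ↦ 116x mod 125: 13 orbits of sizes [25, 25, 25, 25, 5, 5, 5, 5, 1, 1, 1, 1, 1].
125 − 13 = 112 transpositions; sign(π) = (−1)^112 = +1.
The Jacobi symbol (116|125) = +1 (Zolotarev) agrees.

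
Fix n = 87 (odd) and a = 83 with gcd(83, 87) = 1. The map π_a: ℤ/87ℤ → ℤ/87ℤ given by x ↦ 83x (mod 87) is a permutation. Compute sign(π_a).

Start at x=59: 59 → 25 → 74 → 52 → 53 → 49 → 65 → … (one orbit).
10 cycles of lengths [14, 14, 14, 14, 7, 7, 7, 7, 2, 1].
Σ(ℓ_i−1) = 87−10 = 77; sign = (−1)^77 = -1.
(83|87)_J = -1 (Zolotarev's lemma cross-check).

-1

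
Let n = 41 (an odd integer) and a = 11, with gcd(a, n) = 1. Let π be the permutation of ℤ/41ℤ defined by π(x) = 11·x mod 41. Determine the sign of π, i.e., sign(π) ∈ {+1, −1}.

Trace 8: π^k(8) = [8, 6, 25, 29, 32, 24, 18] for k=0..6.
Cycle type of π: 40 + 1; total 2 cycles.
41 − 2 = 39 transpositions; sign(π) = (−1)^39 = -1.
(11|41)_J = -1 (Zolotarev's lemma cross-check).

-1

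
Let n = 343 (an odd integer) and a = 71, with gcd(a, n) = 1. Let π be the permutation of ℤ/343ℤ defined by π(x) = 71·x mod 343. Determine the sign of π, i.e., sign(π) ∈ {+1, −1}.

Trace 169: π^k(169) = [169, 337, 260, 281, 57, 274, 246] for k=0..6.
19 cycles of lengths [49, 49, 49, 49, 49, 49, 7, 7, 7, 7, 7, 7, 1, 1, 1, 1, 1, 1, 1].
With 19 cycles on 343 points, sign = (−1)^{343−19} = +1.

+1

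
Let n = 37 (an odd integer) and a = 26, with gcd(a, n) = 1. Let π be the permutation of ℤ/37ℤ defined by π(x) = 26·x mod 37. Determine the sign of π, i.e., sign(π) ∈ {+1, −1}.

+1

Trace 1: π^k(1) = [1, 26, 10] for k=0..2.
The orbit structure of x ↦ 26x mod 37: 13 orbits of sizes [3, 3, 3, 3, 3, 3, 3, 3, 3, 3, 3, 3, 1].
37 − 13 = 24 transpositions; sign(π) = (−1)^24 = +1.
The Jacobi symbol (26|37) = +1 (Zolotarev) agrees.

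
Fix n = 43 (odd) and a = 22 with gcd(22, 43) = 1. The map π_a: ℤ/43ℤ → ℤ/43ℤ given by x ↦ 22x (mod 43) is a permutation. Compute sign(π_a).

Start at x=2: 2 → 1 → 22 → 11 → 27 → 35 → 39 → … (one orbit).
Decompose π into cycles: lengths [14, 14, 14, 1] (4 cycles, including the fixed point 0).
4 cycles on 43: each ℓ→(−1)^(ℓ−1), product (−1)^39 = -1.
The Jacobi symbol (22|43) = -1 (Zolotarev) agrees.

-1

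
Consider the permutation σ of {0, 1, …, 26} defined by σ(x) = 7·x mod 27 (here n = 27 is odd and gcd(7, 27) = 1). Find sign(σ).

+1

Start at x=22: 22 → 19 → 25 → 13 → 10 → 16 → 4 → … (one orbit).
7 cycles of lengths [9, 9, 3, 3, 1, 1, 1].
Σ(ℓ_i−1) = 27−7 = 20; sign = (−1)^20 = +1.
Zolotarev: (7|27) = +1, matching the cycle-count sign.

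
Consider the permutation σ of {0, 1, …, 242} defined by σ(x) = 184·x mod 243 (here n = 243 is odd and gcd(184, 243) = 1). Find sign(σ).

Trace 142: π^k(142) = [142, 127, 40, 70, 1, 184, 79] for k=0..6.
The orbit structure of x ↦ 184x mod 243: 11 orbits of sizes [81, 81, 27, 27, 9, 9, 3, 3, 1, 1, 1].
Σ(ℓ_i−1) = 243−11 = 232; sign = (−1)^232 = +1.
(184|243)_J = +1 (Zolotarev's lemma cross-check).

+1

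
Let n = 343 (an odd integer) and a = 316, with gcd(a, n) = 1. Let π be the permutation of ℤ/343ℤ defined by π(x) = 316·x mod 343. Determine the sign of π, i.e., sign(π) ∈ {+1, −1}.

Orbit of 232 under x↦316x: [232, 253, 29, 246, 218, 288, 113]… (length divides ord_343(316)).
Cycle type of π: 49×6 + 7×6 + 1×7; total 19 cycles.
sign(π) = (−1)^{n − #cycles} = (−1)^{343−19} = (−1)^324 = +1.
Check: (316/343) = +1 by Zolotarev.

+1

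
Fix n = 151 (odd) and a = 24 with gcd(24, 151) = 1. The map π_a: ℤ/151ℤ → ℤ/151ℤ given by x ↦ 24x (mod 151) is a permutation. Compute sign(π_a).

-1

Trace 73: π^k(73) = [73, 91, 70, 19, 3, 72, 67] for k=0..6.
4 cycles of lengths [50, 50, 50, 1].
151 − 4 = 147 transpositions; sign(π) = (−1)^147 = -1.
(24|151)_J = -1 (Zolotarev's lemma cross-check).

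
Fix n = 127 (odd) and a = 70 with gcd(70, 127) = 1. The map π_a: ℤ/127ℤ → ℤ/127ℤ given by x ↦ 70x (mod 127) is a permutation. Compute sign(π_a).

+1

Start at x=100: 100 → 15 → 34 → 94 → 103 → 98 → 2 → … (one orbit).
Cycle lengths of π_70 on ℤ/127ℤ: [63, 63, 1]; 3 cycles in total.
3 cycles on 127: each ℓ→(−1)^(ℓ−1), product (−1)^124 = +1.
Zolotarev: (70|127) = +1, matching the cycle-count sign.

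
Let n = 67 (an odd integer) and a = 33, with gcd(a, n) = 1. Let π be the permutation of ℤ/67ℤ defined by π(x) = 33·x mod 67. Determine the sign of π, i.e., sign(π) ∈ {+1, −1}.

Trace 21: π^k(21) = [21, 23, 22, 56, 39, 14, 60] for k=0..6.
Cycle type of π: 33×2 + 1; total 3 cycles.
Σ(ℓ_i−1) = 67−3 = 64; sign = (−1)^64 = +1.
(33|67)_J = +1 (Zolotarev's lemma cross-check).

+1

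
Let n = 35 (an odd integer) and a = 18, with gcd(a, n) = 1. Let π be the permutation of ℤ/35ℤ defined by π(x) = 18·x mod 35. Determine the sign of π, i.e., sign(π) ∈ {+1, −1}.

Trace 4: π^k(4) = [4, 2, 1, 18, 9, 22, 11] for k=0..6.
The orbit structure of x ↦ 18x mod 35: 6 orbits of sizes [12, 12, 4, 3, 3, 1].
Σ(ℓ_i−1) = 35−6 = 29; sign = (−1)^29 = -1.
Via Zolotarev, sign(π_{18}) = (18|35) = -1.

-1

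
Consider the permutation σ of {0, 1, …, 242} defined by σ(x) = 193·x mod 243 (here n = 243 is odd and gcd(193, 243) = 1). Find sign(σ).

+1

Trace 154: π^k(154) = [154, 76, 88, 217, 85, 124, 118] for k=0..6.
11 cycles of lengths [81, 81, 27, 27, 9, 9, 3, 3, 1, 1, 1].
243 − 11 = 232 transpositions; sign(π) = (−1)^232 = +1.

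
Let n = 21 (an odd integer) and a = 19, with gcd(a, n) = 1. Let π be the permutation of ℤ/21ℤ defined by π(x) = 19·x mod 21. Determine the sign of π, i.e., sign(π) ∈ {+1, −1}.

-1

Start at x=10: 10 → 1 → 19 → 4 → 13 → 16 → 10 (one orbit).
Cycle lengths of π_19 on ℤ/21ℤ: [6, 6, 6, 1, 1, 1]; 6 cycles in total.
21 − 6 = 15 transpositions; sign(π) = (−1)^15 = -1.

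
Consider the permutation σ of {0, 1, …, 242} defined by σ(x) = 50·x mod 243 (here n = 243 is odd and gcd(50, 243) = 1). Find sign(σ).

-1

Trace 181: π^k(181) = [181, 59, 34, 242, 193, 173, 145] for k=0..6.
The orbit structure of x ↦ 50x mod 243: 6 orbits of sizes [162, 54, 18, 6, 2, 1].
243 − 6 = 237 transpositions; sign(π) = (−1)^237 = -1.
Zolotarev: (50|243) = -1, matching the cycle-count sign.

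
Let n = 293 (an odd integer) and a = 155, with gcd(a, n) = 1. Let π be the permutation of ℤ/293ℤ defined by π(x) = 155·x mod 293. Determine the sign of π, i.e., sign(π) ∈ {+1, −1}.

Orbit of 292 under x↦155x: [292, 138, 1, 155]… (length divides ord_293(155)).
Decompose π into cycles: lengths [4, 4, 4, 4, 4, 4, 4, 4, 4, 4, 4, 4, 4, 4, 4, 4, 4, 4, 4, 4, 4, 4, 4, 4, 4, 4, 4, 4, 4, 4, 4, 4, 4, 4, 4, 4, 4, 4, 4, 4, 4, 4, 4, 4, 4, 4, 4, 4, 4, 4, 4, 4, 4, 4, 4, 4, 4, 4, 4, 4, 4, 4, 4, 4, 4, 4, 4, 4, 4, 4, 4, 4, 4, 1] (74 cycles, including the fixed point 0).
293 − 74 = 219 transpositions; sign(π) = (−1)^219 = -1.

-1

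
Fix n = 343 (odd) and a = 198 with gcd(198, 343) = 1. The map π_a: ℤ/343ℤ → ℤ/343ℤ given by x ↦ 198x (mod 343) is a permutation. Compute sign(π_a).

+1

Trace 212: π^k(212) = [212, 130, 15, 226, 158, 71, 338] for k=0..6.
7 cycles of lengths [147, 147, 21, 21, 3, 3, 1].
7 cycles on 343: each ℓ→(−1)^(ℓ−1), product (−1)^336 = +1.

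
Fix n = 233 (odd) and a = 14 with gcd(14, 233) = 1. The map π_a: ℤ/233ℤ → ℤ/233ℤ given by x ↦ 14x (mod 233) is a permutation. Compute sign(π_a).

+1

Trace 98: π^k(98) = [98, 207, 102, 30, 187, 55, 71] for k=0..6.
π_14 has 3 disjoint cycles with lengths [116, 116, 1] on {0,…,232}.
3 cycles on 233: each ℓ→(−1)^(ℓ−1), product (−1)^230 = +1.
Zolotarev: (14|233) = +1, matching the cycle-count sign.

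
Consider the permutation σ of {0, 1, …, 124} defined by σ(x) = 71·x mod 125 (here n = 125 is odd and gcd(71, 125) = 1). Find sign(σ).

+1

Start at x=66: 66 → 61 → 81 → 1 → 71 → 41 → 36 → … (one orbit).
Cycle lengths of π_71 on ℤ/125ℤ: [25, 25, 25, 25, 5, 5, 5, 5, 1, 1, 1, 1, 1]; 13 cycles in total.
13 cycles on 125: each ℓ→(−1)^(ℓ−1), product (−1)^112 = +1.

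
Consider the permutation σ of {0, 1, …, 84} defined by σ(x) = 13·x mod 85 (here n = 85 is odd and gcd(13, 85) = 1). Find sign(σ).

-1

Orbit of 72 under x↦13x: [72, 1, 13, 84]… (length divides ord_85(13)).
Decompose π into cycles: lengths [4, 4, 4, 4, 4, 4, 4, 4, 4, 4, 4, 4, 4, 4, 4, 4, 4, 4, 4, 4, 4, 1] (22 cycles, including the fixed point 0).
22 cycles on 85: each ℓ→(−1)^(ℓ−1), product (−1)^63 = -1.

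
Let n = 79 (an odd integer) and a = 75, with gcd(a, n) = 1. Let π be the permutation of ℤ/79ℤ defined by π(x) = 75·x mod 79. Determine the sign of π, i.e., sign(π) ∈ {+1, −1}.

Start at x=71: 71 → 32 → 30 → 38 → 6 → 55 → 17 → … (one orbit).
Cycle lengths of π_75 on ℤ/79ℤ: [78, 1]; 2 cycles in total.
With 2 cycles on 79 points, sign = (−1)^{79−2} = -1.
Zolotarev: (75|79) = -1, matching the cycle-count sign.

-1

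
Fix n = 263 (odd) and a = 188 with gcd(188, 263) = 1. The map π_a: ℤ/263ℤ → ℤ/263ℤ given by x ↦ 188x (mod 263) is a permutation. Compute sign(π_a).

-1

Orbit of 85 under x↦188x: [85, 200, 254, 149, 134, 207, 255]… (length divides ord_263(188)).
The orbit structure of x ↦ 188x mod 263: 2 orbits of sizes [262, 1].
263 − 2 = 261 transpositions; sign(π) = (−1)^261 = -1.
Via Zolotarev, sign(π_{188}) = (188|263) = -1.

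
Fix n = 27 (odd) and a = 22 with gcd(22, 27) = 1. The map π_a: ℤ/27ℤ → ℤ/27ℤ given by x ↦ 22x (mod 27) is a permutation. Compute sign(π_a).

+1

Trace 16: π^k(16) = [16, 1, 22, 25, 10, 4, 7] for k=0..6.
π_22 has 7 disjoint cycles with lengths [9, 9, 3, 3, 1, 1, 1] on {0,…,26}.
7 cycles on 27: each ℓ→(−1)^(ℓ−1), product (−1)^20 = +1.
Via Zolotarev, sign(π_{22}) = (22|27) = +1.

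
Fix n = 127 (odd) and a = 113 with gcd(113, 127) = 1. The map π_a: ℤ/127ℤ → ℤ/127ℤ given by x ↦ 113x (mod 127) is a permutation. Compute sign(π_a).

+1

Orbit of 34 under x↦113x: [34, 32, 60, 49, 76, 79, 37]… (length divides ord_127(113)).
Decompose π into cycles: lengths [63, 63, 1] (3 cycles, including the fixed point 0).
127 − 3 = 124 transpositions; sign(π) = (−1)^124 = +1.
Via Zolotarev, sign(π_{113}) = (113|127) = +1.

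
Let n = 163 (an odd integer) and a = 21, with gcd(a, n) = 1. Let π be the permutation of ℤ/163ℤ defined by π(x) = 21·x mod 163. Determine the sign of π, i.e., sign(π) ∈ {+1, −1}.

+1

Trace 104: π^k(104) = [104, 65, 61, 140, 6, 126, 38] for k=0..6.
Decompose π into cycles: lengths [27, 27, 27, 27, 27, 27, 1] (7 cycles, including the fixed point 0).
163 − 7 = 156 transpositions; sign(π) = (−1)^156 = +1.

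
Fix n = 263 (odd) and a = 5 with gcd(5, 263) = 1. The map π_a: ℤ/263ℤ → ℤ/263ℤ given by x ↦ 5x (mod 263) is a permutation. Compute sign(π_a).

-1

Trace 180: π^k(180) = [180, 111, 29, 145, 199, 206, 241] for k=0..6.
Cycle type of π: 262 + 1; total 2 cycles.
sign(π) = (−1)^{n − #cycles} = (−1)^{263−2} = (−1)^261 = -1.
Via Zolotarev, sign(π_{5}) = (5|263) = -1.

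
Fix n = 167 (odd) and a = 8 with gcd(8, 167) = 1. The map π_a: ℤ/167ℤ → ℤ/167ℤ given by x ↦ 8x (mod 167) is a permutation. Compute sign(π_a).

Orbit of 28 under x↦8x: [28, 57, 122, 141, 126, 6, 48]… (length divides ord_167(8)).
Decompose π into cycles: lengths [83, 83, 1] (3 cycles, including the fixed point 0).
n − c = 167 − 3 = 164; sign = (−1)^164 = +1.

+1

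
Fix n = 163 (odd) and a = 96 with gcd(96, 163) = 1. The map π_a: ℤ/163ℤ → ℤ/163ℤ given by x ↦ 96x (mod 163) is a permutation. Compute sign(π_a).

Start at x=113: 113 → 90 → 1 → 96 → 88 → 135 → 83 → … (one orbit).
Cycle type of π: 81×2 + 1; total 3 cycles.
sign(π) = (−1)^{n − #cycles} = (−1)^{163−3} = (−1)^160 = +1.
Check: (96/163) = +1 by Zolotarev.

+1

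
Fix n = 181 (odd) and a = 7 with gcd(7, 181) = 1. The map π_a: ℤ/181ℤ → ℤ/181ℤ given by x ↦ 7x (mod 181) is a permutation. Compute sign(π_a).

Orbit of 48 under x↦7x: [48, 155, 180, 174, 132, 19, 133]… (length divides ord_181(7)).
π_7 has 16 disjoint cycles with lengths [12, 12, 12, 12, 12, 12, 12, 12, 12, 12, 12, 12, 12, 12, 12, 1] on {0,…,180}.
181 − 16 = 165 transpositions; sign(π) = (−1)^165 = -1.

-1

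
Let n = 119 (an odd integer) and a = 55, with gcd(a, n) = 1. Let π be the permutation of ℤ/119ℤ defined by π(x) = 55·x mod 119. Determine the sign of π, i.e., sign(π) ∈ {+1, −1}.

Orbit of 55 under x↦55x: [55, 50, 13, 1]… (length divides ord_119(55)).
32 cycles of lengths [4, 4, 4, 4, 4, 4, 4, 4, 4, 4, 4, 4, 4, 4, 4, 4, 4, 4, 4, 4, 4, 4, 4, 4, 4, 4, 4, 4, 2, 2, 2, 1].
With 32 cycles on 119 points, sign = (−1)^{119−32} = -1.
Via Zolotarev, sign(π_{55}) = (55|119) = -1.

-1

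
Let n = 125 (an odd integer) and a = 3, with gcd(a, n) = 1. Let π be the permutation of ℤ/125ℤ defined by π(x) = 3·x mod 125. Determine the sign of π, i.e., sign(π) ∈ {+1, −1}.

Start at x=19: 19 → 57 → 46 → 13 → 39 → 117 → 101 → … (one orbit).
The orbit structure of x ↦ 3x mod 125: 4 orbits of sizes [100, 20, 4, 1].
n − c = 125 − 4 = 121; sign = (−1)^121 = -1.
(3|125)_J = -1 (Zolotarev's lemma cross-check).

-1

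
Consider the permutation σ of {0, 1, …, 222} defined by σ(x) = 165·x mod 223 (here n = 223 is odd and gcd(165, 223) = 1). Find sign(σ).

-1

Start at x=65: 65 → 21 → 120 → 176 → 50 → 222 → 58 → … (one orbit).
Decompose π into cycles: lengths [222, 1] (2 cycles, including the fixed point 0).
2 cycles on 223: each ℓ→(−1)^(ℓ−1), product (−1)^221 = -1.
(165|223)_J = -1 (Zolotarev's lemma cross-check).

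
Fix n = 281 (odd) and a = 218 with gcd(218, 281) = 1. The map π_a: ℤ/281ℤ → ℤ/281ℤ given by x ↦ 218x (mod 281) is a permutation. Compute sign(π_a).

+1

Start at x=158: 158 → 162 → 191 → 50 → 222 → 64 → 183 → … (one orbit).
5 cycles of lengths [70, 70, 70, 70, 1].
Σ(ℓ_i−1) = 281−5 = 276; sign = (−1)^276 = +1.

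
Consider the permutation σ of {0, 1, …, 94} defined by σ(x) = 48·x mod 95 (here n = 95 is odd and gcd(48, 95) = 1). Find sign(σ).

Orbit of 2 under x↦48x: [2, 1, 48, 24, 12, 6, 3]… (length divides ord_95(48)).
Cycle type of π: 36×2 + 18 + 4 + 1; total 5 cycles.
5 cycles on 95: each ℓ→(−1)^(ℓ−1), product (−1)^90 = +1.
The Jacobi symbol (48|95) = +1 (Zolotarev) agrees.

+1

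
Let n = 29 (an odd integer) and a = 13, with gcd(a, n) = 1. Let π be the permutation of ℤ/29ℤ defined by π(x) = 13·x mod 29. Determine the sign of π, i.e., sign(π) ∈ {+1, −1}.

Orbit of 7 under x↦13x: [7, 4, 23, 9, 1, 13, 24]… (length divides ord_29(13)).
π_13 has 3 disjoint cycles with lengths [14, 14, 1] on {0,…,28}.
29 − 3 = 26 transpositions; sign(π) = (−1)^26 = +1.

+1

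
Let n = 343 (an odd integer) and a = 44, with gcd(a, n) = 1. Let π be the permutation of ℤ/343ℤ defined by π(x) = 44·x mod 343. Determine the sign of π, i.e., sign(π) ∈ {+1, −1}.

Start at x=46: 46 → 309 → 219 → 32 → 36 → 212 → 67 → … (one orbit).
The orbit structure of x ↦ 44x mod 343: 7 orbits of sizes [147, 147, 21, 21, 3, 3, 1].
7 cycles on 343: each ℓ→(−1)^(ℓ−1), product (−1)^336 = +1.
Check: (44/343) = +1 by Zolotarev.

+1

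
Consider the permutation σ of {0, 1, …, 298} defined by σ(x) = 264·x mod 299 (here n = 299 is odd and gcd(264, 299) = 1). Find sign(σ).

Trace 209: π^k(209) = [209, 160, 81, 155, 256, 10, 248] for k=0..6.
π_264 has 8 disjoint cycles with lengths [66, 66, 66, 66, 22, 6, 6, 1] on {0,…,298}.
sign(π) = (−1)^{n − #cycles} = (−1)^{299−8} = (−1)^291 = -1.
(264|299)_J = -1 (Zolotarev's lemma cross-check).

-1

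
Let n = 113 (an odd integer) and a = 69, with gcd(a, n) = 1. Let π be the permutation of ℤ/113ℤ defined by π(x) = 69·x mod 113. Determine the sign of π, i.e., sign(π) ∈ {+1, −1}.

Start at x=15: 15 → 18 → 112 → 44 → 98 → 95 → 1 → … (one orbit).
The orbit structure of x ↦ 69x mod 113: 15 orbits of sizes [8, 8, 8, 8, 8, 8, 8, 8, 8, 8, 8, 8, 8, 8, 1].
Σ(ℓ_i−1) = 113−15 = 98; sign = (−1)^98 = +1.
The Jacobi symbol (69|113) = +1 (Zolotarev) agrees.

+1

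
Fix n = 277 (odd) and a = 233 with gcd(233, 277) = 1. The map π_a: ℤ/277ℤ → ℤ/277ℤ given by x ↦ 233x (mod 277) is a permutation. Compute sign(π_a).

-1

Orbit of 118 under x↦233x: [118, 71, 200, 64, 231, 85, 138]… (length divides ord_277(233)).
π_233 has 2 disjoint cycles with lengths [276, 1] on {0,…,276}.
2 cycles on 277: each ℓ→(−1)^(ℓ−1), product (−1)^275 = -1.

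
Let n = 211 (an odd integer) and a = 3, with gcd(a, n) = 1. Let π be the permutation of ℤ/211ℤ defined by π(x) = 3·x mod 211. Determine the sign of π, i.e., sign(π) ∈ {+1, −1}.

Start at x=109: 109 → 116 → 137 → 200 → 178 → 112 → 125 → … (one orbit).
π_3 has 2 disjoint cycles with lengths [210, 1] on {0,…,210}.
Σ(ℓ_i−1) = 211−2 = 209; sign = (−1)^209 = -1.
Via Zolotarev, sign(π_{3}) = (3|211) = -1.

-1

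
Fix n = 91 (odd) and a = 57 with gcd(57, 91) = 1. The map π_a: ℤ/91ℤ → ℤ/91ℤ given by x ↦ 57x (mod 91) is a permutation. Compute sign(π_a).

-1

Trace 64: π^k(64) = [64, 8, 1, 57] for k=0..3.
28 cycles of lengths [4, 4, 4, 4, 4, 4, 4, 4, 4, 4, 4, 4, 4, 4, 4, 4, 4, 4, 4, 4, 4, 1, 1, 1, 1, 1, 1, 1].
n − c = 91 − 28 = 63; sign = (−1)^63 = -1.
The Jacobi symbol (57|91) = -1 (Zolotarev) agrees.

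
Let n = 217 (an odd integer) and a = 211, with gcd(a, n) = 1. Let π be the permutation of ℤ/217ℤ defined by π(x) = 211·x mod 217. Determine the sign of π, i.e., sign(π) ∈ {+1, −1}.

Trace 1: π^k(1) = [1, 211, 36] for k=0..2.
π_211 has 77 disjoint cycles with lengths [3, 3, 3, 3, 3, 3, 3, 3, 3, 3, 3, 3, 3, 3, 3, 3, 3, 3, 3, 3, 3, 3, 3, 3, 3, 3, 3, 3, 3, 3, 3, 3, 3, 3, 3, 3, 3, 3, 3, 3, 3, 3, 3, 3, 3, 3, 3, 3, 3, 3, 3, 3, 3, 3, 3, 3, 3, 3, 3, 3, 3, 3, 3, 3, 3, 3, 3, 3, 3, 3, 1, 1, 1, 1, 1, 1, 1] on {0,…,216}.
With 77 cycles on 217 points, sign = (−1)^{217−77} = +1.
Zolotarev: (211|217) = +1, matching the cycle-count sign.

+1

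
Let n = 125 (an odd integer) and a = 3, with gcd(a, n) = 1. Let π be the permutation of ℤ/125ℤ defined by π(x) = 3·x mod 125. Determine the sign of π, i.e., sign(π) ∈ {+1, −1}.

Start at x=48: 48 → 19 → 57 → 46 → 13 → 39 → 117 → … (one orbit).
Decompose π into cycles: lengths [100, 20, 4, 1] (4 cycles, including the fixed point 0).
4 cycles on 125: each ℓ→(−1)^(ℓ−1), product (−1)^121 = -1.
Via Zolotarev, sign(π_{3}) = (3|125) = -1.

-1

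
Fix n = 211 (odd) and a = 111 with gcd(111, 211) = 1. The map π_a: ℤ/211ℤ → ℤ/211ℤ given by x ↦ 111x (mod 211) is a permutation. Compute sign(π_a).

-1

Trace 104: π^k(104) = [104, 150, 192, 1, 111, 83, 140] for k=0..6.
π_111 has 8 disjoint cycles with lengths [30, 30, 30, 30, 30, 30, 30, 1] on {0,…,210}.
n − c = 211 − 8 = 203; sign = (−1)^203 = -1.
Zolotarev: (111|211) = -1, matching the cycle-count sign.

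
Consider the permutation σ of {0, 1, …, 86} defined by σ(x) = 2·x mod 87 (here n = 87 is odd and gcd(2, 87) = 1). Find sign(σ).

Orbit of 49 under x↦2x: [49, 11, 22, 44, 1, 2, 4]… (length divides ord_87(2)).
Cycle type of π: 28×3 + 2 + 1; total 5 cycles.
5 cycles on 87: each ℓ→(−1)^(ℓ−1), product (−1)^82 = +1.
The Jacobi symbol (2|87) = +1 (Zolotarev) agrees.

+1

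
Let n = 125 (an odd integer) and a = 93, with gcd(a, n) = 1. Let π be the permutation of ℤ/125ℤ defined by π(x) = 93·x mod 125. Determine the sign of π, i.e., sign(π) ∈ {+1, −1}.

-1

Start at x=99: 99 → 82 → 1 → 93 → 24 → 107 → 76 → … (one orbit).
Cycle type of π: 20×5 + 4×6 + 1; total 12 cycles.
125 − 12 = 113 transpositions; sign(π) = (−1)^113 = -1.
Via Zolotarev, sign(π_{93}) = (93|125) = -1.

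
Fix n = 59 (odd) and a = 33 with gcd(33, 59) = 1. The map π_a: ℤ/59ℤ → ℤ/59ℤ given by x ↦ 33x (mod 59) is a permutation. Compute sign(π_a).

-1

Start at x=4: 4 → 14 → 49 → 24 → 25 → 58 → 26 → … (one orbit).
Cycle type of π: 58 + 1; total 2 cycles.
n − c = 59 − 2 = 57; sign = (−1)^57 = -1.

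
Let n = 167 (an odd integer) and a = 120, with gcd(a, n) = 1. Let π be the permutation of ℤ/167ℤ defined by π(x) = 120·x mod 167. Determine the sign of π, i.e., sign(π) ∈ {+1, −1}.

-1

Trace 76: π^k(76) = [76, 102, 49, 35, 25, 161, 115] for k=0..6.
π_120 has 2 disjoint cycles with lengths [166, 1] on {0,…,166}.
sign(π) = (−1)^{n − #cycles} = (−1)^{167−2} = (−1)^165 = -1.
Via Zolotarev, sign(π_{120}) = (120|167) = -1.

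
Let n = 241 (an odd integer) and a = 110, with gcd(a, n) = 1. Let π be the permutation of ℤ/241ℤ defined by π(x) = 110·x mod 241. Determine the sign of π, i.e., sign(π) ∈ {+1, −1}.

-1

Orbit of 93 under x↦110x: [93, 108, 71, 98, 176, 80, 124]… (length divides ord_241(110)).
The orbit structure of x ↦ 110x mod 241: 2 orbits of sizes [240, 1].
Σ(ℓ_i−1) = 241−2 = 239; sign = (−1)^239 = -1.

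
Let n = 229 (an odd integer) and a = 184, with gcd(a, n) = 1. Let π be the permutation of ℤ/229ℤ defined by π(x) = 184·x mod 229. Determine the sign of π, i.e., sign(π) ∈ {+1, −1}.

Start at x=51: 51 → 224 → 225 → 180 → 144 → 161 → 83 → … (one orbit).
5 cycles of lengths [57, 57, 57, 57, 1].
sign(π) = (−1)^{n − #cycles} = (−1)^{229−5} = (−1)^224 = +1.
Via Zolotarev, sign(π_{184}) = (184|229) = +1.

+1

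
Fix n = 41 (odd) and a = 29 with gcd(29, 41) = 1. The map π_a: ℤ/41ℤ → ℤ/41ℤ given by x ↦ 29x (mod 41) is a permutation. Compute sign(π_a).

-1

Orbit of 19 under x↦29x: [19, 18, 30, 9, 15, 25, 28]… (length divides ord_41(29)).
Cycle lengths of π_29 on ℤ/41ℤ: [40, 1]; 2 cycles in total.
n − c = 41 − 2 = 39; sign = (−1)^39 = -1.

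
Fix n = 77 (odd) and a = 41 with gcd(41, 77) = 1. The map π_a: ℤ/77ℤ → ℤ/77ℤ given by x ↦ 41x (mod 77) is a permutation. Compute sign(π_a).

+1

Trace 64: π^k(64) = [64, 6, 15, 76, 36, 13, 71] for k=0..6.
Cycle lengths of π_41 on ℤ/77ℤ: [10, 10, 10, 10, 10, 10, 10, 2, 2, 2, 1]; 11 cycles in total.
77 − 11 = 66 transpositions; sign(π) = (−1)^66 = +1.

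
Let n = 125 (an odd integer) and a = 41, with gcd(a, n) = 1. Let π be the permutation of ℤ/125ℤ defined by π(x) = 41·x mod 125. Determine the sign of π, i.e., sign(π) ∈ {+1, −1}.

Orbit of 111 under x↦41x: [111, 51, 91, 106, 96, 61, 1]… (length divides ord_125(41)).
π_41 has 13 disjoint cycles with lengths [25, 25, 25, 25, 5, 5, 5, 5, 1, 1, 1, 1, 1] on {0,…,124}.
n − c = 125 − 13 = 112; sign = (−1)^112 = +1.
Check: (41/125) = +1 by Zolotarev.

+1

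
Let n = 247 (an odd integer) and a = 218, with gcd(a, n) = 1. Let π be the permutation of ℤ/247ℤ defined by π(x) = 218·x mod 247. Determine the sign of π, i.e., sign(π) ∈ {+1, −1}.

Start at x=225: 225 → 144 → 23 → 74 → 77 → 237 → 43 → … (one orbit).
Cycle lengths of π_218 on ℤ/247ℤ: [18, 18, 18, 18, 18, 18, 18, 18, 18, 18, 18, 18, 9, 9, 6, 6, 1]; 17 cycles in total.
247 − 17 = 230 transpositions; sign(π) = (−1)^230 = +1.
Check: (218/247) = +1 by Zolotarev.

+1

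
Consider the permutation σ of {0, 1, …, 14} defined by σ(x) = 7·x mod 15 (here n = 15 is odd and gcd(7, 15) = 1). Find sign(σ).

-1

Start at x=13: 13 → 1 → 7 → 4 → 13 (one orbit).
6 cycles of lengths [4, 4, 4, 1, 1, 1].
With 6 cycles on 15 points, sign = (−1)^{15−6} = -1.
Via Zolotarev, sign(π_{7}) = (7|15) = -1.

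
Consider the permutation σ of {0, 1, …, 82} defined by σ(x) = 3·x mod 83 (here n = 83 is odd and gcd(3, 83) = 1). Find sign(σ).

+1

Start at x=69: 69 → 41 → 40 → 37 → 28 → 1 → 3 → … (one orbit).
3 cycles of lengths [41, 41, 1].
With 3 cycles on 83 points, sign = (−1)^{83−3} = +1.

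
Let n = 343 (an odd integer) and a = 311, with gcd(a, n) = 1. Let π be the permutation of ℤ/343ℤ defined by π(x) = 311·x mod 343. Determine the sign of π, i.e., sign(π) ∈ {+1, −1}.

-1

Orbit of 292 under x↦311x: [292, 260, 255, 72, 97, 326, 201]… (length divides ord_343(311)).
Decompose π into cycles: lengths [294, 42, 6, 1] (4 cycles, including the fixed point 0).
n − c = 343 − 4 = 339; sign = (−1)^339 = -1.
The Jacobi symbol (311|343) = -1 (Zolotarev) agrees.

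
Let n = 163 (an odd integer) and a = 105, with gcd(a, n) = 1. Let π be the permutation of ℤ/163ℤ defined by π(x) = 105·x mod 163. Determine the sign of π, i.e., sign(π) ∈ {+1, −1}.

Start at x=59: 59 → 1 → 105 → 104 → 162 → 58 → 59 (one orbit).
28 cycles of lengths [6, 6, 6, 6, 6, 6, 6, 6, 6, 6, 6, 6, 6, 6, 6, 6, 6, 6, 6, 6, 6, 6, 6, 6, 6, 6, 6, 1].
163 − 28 = 135 transpositions; sign(π) = (−1)^135 = -1.

-1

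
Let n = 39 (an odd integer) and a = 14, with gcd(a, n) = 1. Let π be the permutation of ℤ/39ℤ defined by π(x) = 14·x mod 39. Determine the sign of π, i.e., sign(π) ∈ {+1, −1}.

Trace 14: π^k(14) = [14, 1] for k=0..1.
Cycle type of π: 2×13 + 1×13; total 26 cycles.
39 − 26 = 13 transpositions; sign(π) = (−1)^13 = -1.

-1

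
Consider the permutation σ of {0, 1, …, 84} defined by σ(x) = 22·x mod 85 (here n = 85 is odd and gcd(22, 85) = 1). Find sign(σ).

+1

Trace 22: π^k(22) = [22, 59, 23, 81, 82, 19, 78] for k=0..6.
π_22 has 7 disjoint cycles with lengths [16, 16, 16, 16, 16, 4, 1] on {0,…,84}.
85 − 7 = 78 transpositions; sign(π) = (−1)^78 = +1.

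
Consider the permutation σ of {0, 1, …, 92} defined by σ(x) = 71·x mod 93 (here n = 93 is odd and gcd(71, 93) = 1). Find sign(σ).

-1

Orbit of 76 under x↦71x: [76, 2, 49, 38, 1, 71, 19]… (length divides ord_93(71)).
Decompose π into cycles: lengths [30, 30, 15, 15, 2, 1] (6 cycles, including the fixed point 0).
6 cycles on 93: each ℓ→(−1)^(ℓ−1), product (−1)^87 = -1.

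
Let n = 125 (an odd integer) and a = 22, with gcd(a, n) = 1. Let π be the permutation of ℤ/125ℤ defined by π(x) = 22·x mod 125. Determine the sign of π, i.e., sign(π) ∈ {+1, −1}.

-1

Trace 123: π^k(123) = [123, 81, 32, 79, 113, 111, 67] for k=0..6.
π_22 has 4 disjoint cycles with lengths [100, 20, 4, 1] on {0,…,124}.
With 4 cycles on 125 points, sign = (−1)^{125−4} = -1.
Zolotarev: (22|125) = -1, matching the cycle-count sign.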